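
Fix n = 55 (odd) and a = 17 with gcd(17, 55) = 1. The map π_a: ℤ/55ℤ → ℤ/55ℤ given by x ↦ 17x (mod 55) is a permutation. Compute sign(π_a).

+1

Trace 36: π^k(36) = [36, 7, 9, 43, 16, 52, 4] for k=0..6.
The orbit structure of x ↦ 17x mod 55: 5 orbits of sizes [20, 20, 10, 4, 1].
With 5 cycles on 55 points, sign = (−1)^{55−5} = +1.
Check: (17/55) = +1 by Zolotarev.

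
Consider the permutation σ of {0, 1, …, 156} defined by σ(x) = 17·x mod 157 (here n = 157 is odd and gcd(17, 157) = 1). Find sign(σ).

Start at x=30: 30 → 39 → 35 → 124 → 67 → 40 → 52 → … (one orbit).
Cycle type of π: 39×4 + 1; total 5 cycles.
5 cycles on 157: each ℓ→(−1)^(ℓ−1), product (−1)^152 = +1.
Zolotarev: (17|157) = +1, matching the cycle-count sign.

+1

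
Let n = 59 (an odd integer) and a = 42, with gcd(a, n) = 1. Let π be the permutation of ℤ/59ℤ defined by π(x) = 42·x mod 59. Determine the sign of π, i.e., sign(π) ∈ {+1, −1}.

-1

Orbit of 56 under x↦42x: [56, 51, 18, 48, 10, 7, 58]… (length divides ord_59(42)).
2 cycles of lengths [58, 1].
n − c = 59 − 2 = 57; sign = (−1)^57 = -1.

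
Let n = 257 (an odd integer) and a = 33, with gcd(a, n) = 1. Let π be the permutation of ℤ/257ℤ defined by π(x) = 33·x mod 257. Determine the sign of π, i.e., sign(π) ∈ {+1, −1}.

-1

Orbit of 164 under x↦33x: [164, 15, 238, 144, 126, 46, 233]… (length divides ord_257(33)).
Cycle type of π: 256 + 1; total 2 cycles.
Σ(ℓ_i−1) = 257−2 = 255; sign = (−1)^255 = -1.
Check: (33/257) = -1 by Zolotarev.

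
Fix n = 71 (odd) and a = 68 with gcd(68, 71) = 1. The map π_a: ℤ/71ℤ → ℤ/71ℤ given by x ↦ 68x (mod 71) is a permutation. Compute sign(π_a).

-1

Trace 2: π^k(2) = [2, 65, 18, 17, 20, 11, 38] for k=0..6.
Decompose π into cycles: lengths [70, 1] (2 cycles, including the fixed point 0).
Σ(ℓ_i−1) = 71−2 = 69; sign = (−1)^69 = -1.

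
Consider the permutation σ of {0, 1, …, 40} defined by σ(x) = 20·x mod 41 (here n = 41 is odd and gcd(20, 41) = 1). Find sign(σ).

Start at x=1: 1 → 20 → 31 → 5 → 18 → 32 → 25 → … (one orbit).
Cycle lengths of π_20 on ℤ/41ℤ: [20, 20, 1]; 3 cycles in total.
sign(π) = (−1)^{n − #cycles} = (−1)^{41−3} = (−1)^38 = +1.

+1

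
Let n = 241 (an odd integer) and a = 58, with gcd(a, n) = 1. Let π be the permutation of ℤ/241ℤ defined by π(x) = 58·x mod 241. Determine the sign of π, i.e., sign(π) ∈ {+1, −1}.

+1

Start at x=217: 217 → 54 → 240 → 183 → 10 → 98 → 141 → … (one orbit).
9 cycles of lengths [30, 30, 30, 30, 30, 30, 30, 30, 1].
9 cycles on 241: each ℓ→(−1)^(ℓ−1), product (−1)^232 = +1.
Zolotarev: (58|241) = +1, matching the cycle-count sign.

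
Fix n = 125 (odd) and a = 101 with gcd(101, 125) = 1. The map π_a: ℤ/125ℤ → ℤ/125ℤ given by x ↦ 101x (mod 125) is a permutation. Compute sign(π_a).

+1

Orbit of 76 under x↦101x: [76, 51, 26, 1, 101]… (length divides ord_125(101)).
Decompose π into cycles: lengths [5, 5, 5, 5, 5, 5, 5, 5, 5, 5, 5, 5, 5, 5, 5, 5, 5, 5, 5, 5, 1, 1, 1, 1, 1, 1, 1, 1, 1, 1, 1, 1, 1, 1, 1, 1, 1, 1, 1, 1, 1, 1, 1, 1, 1] (45 cycles, including the fixed point 0).
sign(π) = (−1)^{n − #cycles} = (−1)^{125−45} = (−1)^80 = +1.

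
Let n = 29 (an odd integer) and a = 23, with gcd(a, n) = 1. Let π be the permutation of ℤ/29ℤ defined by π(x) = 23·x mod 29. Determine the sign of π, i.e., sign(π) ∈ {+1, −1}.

Trace 23: π^k(23) = [23, 7, 16, 20, 25, 24, 1] for k=0..6.
Cycle type of π: 7×4 + 1; total 5 cycles.
sign(π) = (−1)^{n − #cycles} = (−1)^{29−5} = (−1)^24 = +1.
The Jacobi symbol (23|29) = +1 (Zolotarev) agrees.

+1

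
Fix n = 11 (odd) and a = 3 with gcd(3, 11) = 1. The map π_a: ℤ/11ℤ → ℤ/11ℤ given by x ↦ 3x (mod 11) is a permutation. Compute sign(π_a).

+1

Orbit of 3 under x↦3x: [3, 9, 5, 4, 1]… (length divides ord_11(3)).
Decompose π into cycles: lengths [5, 5, 1] (3 cycles, including the fixed point 0).
3 cycles on 11: each ℓ→(−1)^(ℓ−1), product (−1)^8 = +1.
(3|11)_J = +1 (Zolotarev's lemma cross-check).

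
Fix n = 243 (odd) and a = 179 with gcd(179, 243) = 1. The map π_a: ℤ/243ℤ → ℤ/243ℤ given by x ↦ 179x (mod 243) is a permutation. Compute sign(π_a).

Start at x=10: 10 → 89 → 136 → 44 → 100 → 161 → 145 → … (one orbit).
Cycle type of π: 54×3 + 18×3 + 6×3 + 2×4 + 1; total 14 cycles.
n − c = 243 − 14 = 229; sign = (−1)^229 = -1.
(179|243)_J = -1 (Zolotarev's lemma cross-check).

-1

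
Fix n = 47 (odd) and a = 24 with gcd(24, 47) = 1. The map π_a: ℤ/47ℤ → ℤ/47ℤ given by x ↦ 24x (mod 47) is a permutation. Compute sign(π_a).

Trace 16: π^k(16) = [16, 8, 4, 2, 1, 24, 12] for k=0..6.
Cycle lengths of π_24 on ℤ/47ℤ: [23, 23, 1]; 3 cycles in total.
47 − 3 = 44 transpositions; sign(π) = (−1)^44 = +1.
Check: (24/47) = +1 by Zolotarev.

+1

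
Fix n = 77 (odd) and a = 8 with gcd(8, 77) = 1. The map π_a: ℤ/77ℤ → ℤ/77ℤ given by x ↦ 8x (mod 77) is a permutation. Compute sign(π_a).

Start at x=43: 43 → 36 → 57 → 71 → 29 → 1 → 8 → … (one orbit).
Decompose π into cycles: lengths [10, 10, 10, 10, 10, 10, 10, 1, 1, 1, 1, 1, 1, 1] (14 cycles, including the fixed point 0).
77 − 14 = 63 transpositions; sign(π) = (−1)^63 = -1.
(8|77)_J = -1 (Zolotarev's lemma cross-check).

-1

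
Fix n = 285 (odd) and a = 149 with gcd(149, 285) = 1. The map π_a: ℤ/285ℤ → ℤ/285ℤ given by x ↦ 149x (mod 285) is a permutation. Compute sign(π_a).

Orbit of 149 under x↦149x: [149, 256, 239, 271, 194, 121, 74]… (length divides ord_285(149)).
24 cycles of lengths [18, 18, 18, 18, 18, 18, 18, 18, 18, 18, 18, 18, 18, 18, 9, 9, 2, 2, 2, 2, 2, 2, 2, 1].
sign(π) = (−1)^{n − #cycles} = (−1)^{285−24} = (−1)^261 = -1.
Zolotarev: (149|285) = -1, matching the cycle-count sign.

-1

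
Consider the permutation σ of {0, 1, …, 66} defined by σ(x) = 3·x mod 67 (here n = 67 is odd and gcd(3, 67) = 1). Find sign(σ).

-1

Start at x=40: 40 → 53 → 25 → 8 → 24 → 5 → 15 → … (one orbit).
Cycle type of π: 22×3 + 1; total 4 cycles.
67 − 4 = 63 transpositions; sign(π) = (−1)^63 = -1.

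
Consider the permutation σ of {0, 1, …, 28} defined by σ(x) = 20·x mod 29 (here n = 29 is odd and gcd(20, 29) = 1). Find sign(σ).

Trace 20: π^k(20) = [20, 23, 25, 7, 24, 16, 1] for k=0..6.
5 cycles of lengths [7, 7, 7, 7, 1].
5 cycles on 29: each ℓ→(−1)^(ℓ−1), product (−1)^24 = +1.

+1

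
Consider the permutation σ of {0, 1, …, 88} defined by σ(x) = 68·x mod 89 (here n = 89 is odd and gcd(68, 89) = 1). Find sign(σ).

+1

Orbit of 73 under x↦68x: [73, 69, 64, 80, 11, 36, 45]… (length divides ord_89(68)).
Decompose π into cycles: lengths [44, 44, 1] (3 cycles, including the fixed point 0).
Σ(ℓ_i−1) = 89−3 = 86; sign = (−1)^86 = +1.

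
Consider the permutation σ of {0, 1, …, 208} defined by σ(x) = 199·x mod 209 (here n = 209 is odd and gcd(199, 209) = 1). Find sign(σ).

Trace 177: π^k(177) = [177, 111, 144, 23, 188, 1, 199] for k=0..6.
π_199 has 33 disjoint cycles with lengths [9, 9, 9, 9, 9, 9, 9, 9, 9, 9, 9, 9, 9, 9, 9, 9, 9, 9, 9, 9, 9, 9, 1, 1, 1, 1, 1, 1, 1, 1, 1, 1, 1] on {0,…,208}.
With 33 cycles on 209 points, sign = (−1)^{209−33} = +1.
Zolotarev: (199|209) = +1, matching the cycle-count sign.

+1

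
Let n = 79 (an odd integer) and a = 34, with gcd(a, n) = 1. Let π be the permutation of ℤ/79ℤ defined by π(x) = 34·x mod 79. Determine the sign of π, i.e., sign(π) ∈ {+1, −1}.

Start at x=71: 71 → 44 → 74 → 67 → 66 → 32 → 61 → … (one orbit).
The orbit structure of x ↦ 34x mod 79: 2 orbits of sizes [78, 1].
With 2 cycles on 79 points, sign = (−1)^{79−2} = -1.
Via Zolotarev, sign(π_{34}) = (34|79) = -1.

-1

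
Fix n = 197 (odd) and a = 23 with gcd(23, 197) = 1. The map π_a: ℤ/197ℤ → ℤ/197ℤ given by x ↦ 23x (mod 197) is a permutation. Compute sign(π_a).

Start at x=59: 59 → 175 → 85 → 182 → 49 → 142 → 114 → … (one orbit).
The orbit structure of x ↦ 23x mod 197: 5 orbits of sizes [49, 49, 49, 49, 1].
Σ(ℓ_i−1) = 197−5 = 192; sign = (−1)^192 = +1.
(23|197)_J = +1 (Zolotarev's lemma cross-check).

+1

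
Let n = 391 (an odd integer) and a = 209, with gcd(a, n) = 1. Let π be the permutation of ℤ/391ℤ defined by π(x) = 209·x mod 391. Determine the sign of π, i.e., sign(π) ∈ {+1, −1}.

Orbit of 27 under x↦209x: [27, 169, 131, 9, 317, 174, 3]… (length divides ord_391(209)).
Cycle type of π: 176×2 + 16 + 11×2 + 1; total 6 cycles.
sign(π) = (−1)^{n − #cycles} = (−1)^{391−6} = (−1)^385 = -1.

-1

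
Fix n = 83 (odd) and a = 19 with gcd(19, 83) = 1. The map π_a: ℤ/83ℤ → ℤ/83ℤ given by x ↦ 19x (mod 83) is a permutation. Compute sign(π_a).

Trace 66: π^k(66) = [66, 9, 5, 12, 62, 16, 55] for k=0..6.
The orbit structure of x ↦ 19x mod 83: 2 orbits of sizes [82, 1].
Σ(ℓ_i−1) = 83−2 = 81; sign = (−1)^81 = -1.
Zolotarev: (19|83) = -1, matching the cycle-count sign.

-1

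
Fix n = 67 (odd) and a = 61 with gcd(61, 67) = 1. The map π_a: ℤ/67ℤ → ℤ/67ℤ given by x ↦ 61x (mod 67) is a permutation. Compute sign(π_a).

Start at x=41: 41 → 22 → 2 → 55 → 5 → 37 → 46 → … (one orbit).
Cycle type of π: 66 + 1; total 2 cycles.
Σ(ℓ_i−1) = 67−2 = 65; sign = (−1)^65 = -1.
Check: (61/67) = -1 by Zolotarev.

-1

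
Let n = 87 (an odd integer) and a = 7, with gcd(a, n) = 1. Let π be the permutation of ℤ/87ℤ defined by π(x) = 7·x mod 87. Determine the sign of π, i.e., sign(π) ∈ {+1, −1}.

Trace 1: π^k(1) = [1, 7, 49, 82, 52, 16, 25] for k=0..6.
The orbit structure of x ↦ 7x mod 87: 15 orbits of sizes [7, 7, 7, 7, 7, 7, 7, 7, 7, 7, 7, 7, 1, 1, 1].
Σ(ℓ_i−1) = 87−15 = 72; sign = (−1)^72 = +1.
Via Zolotarev, sign(π_{7}) = (7|87) = +1.

+1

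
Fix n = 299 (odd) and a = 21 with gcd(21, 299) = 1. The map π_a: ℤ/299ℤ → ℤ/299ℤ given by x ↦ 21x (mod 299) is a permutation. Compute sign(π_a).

Orbit of 57 under x↦21x: [57, 1, 21, 142, 291, 131, 60]… (length divides ord_299(21)).
Cycle type of π: 44×6 + 22 + 4×3 + 1; total 11 cycles.
299 − 11 = 288 transpositions; sign(π) = (−1)^288 = +1.
(21|299)_J = +1 (Zolotarev's lemma cross-check).

+1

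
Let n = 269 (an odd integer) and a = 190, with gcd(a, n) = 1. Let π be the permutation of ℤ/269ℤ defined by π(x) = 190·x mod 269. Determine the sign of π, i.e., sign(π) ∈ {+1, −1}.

+1

Trace 38: π^k(38) = [38, 226, 169, 99, 249, 235, 265] for k=0..6.
Decompose π into cycles: lengths [67, 67, 67, 67, 1] (5 cycles, including the fixed point 0).
With 5 cycles on 269 points, sign = (−1)^{269−5} = +1.
The Jacobi symbol (190|269) = +1 (Zolotarev) agrees.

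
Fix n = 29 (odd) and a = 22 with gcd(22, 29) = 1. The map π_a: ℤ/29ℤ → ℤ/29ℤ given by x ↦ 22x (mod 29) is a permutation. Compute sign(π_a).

+1

Trace 22: π^k(22) = [22, 20, 5, 23, 13, 25, 28] for k=0..6.
3 cycles of lengths [14, 14, 1].
29 − 3 = 26 transpositions; sign(π) = (−1)^26 = +1.
Check: (22/29) = +1 by Zolotarev.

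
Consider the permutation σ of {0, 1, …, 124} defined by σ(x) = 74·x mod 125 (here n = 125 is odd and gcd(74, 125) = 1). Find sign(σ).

+1

Start at x=1: 1 → 74 → 101 → 99 → 76 → 124 → 51 → … (one orbit).
π_74 has 23 disjoint cycles with lengths [10, 10, 10, 10, 10, 10, 10, 10, 10, 10, 2, 2, 2, 2, 2, 2, 2, 2, 2, 2, 2, 2, 1] on {0,…,124}.
n − c = 125 − 23 = 102; sign = (−1)^102 = +1.
Check: (74/125) = +1 by Zolotarev.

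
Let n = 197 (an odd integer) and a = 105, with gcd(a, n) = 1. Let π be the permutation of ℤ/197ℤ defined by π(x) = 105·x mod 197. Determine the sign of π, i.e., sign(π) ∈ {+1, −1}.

Start at x=70: 70 → 61 → 101 → 164 → 81 → 34 → 24 → … (one orbit).
Cycle lengths of π_105 on ℤ/197ℤ: [49, 49, 49, 49, 1]; 5 cycles in total.
197 − 5 = 192 transpositions; sign(π) = (−1)^192 = +1.
Via Zolotarev, sign(π_{105}) = (105|197) = +1.

+1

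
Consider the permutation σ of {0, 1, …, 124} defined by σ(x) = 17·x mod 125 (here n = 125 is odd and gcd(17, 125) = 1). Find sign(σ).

Start at x=89: 89 → 13 → 96 → 7 → 119 → 23 → 16 → … (one orbit).
π_17 has 4 disjoint cycles with lengths [100, 20, 4, 1] on {0,…,124}.
With 4 cycles on 125 points, sign = (−1)^{125−4} = -1.

-1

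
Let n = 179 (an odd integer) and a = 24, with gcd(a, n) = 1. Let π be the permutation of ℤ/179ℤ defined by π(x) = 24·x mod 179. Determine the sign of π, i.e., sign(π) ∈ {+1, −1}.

Trace 114: π^k(114) = [114, 51, 150, 20, 122, 64, 104] for k=0..6.
2 cycles of lengths [178, 1].
With 2 cycles on 179 points, sign = (−1)^{179−2} = -1.
The Jacobi symbol (24|179) = -1 (Zolotarev) agrees.

-1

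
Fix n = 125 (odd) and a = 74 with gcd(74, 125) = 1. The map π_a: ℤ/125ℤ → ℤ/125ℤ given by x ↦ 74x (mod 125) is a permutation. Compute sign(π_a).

Trace 74: π^k(74) = [74, 101, 99, 76, 124, 51, 24] for k=0..6.
Cycle lengths of π_74 on ℤ/125ℤ: [10, 10, 10, 10, 10, 10, 10, 10, 10, 10, 2, 2, 2, 2, 2, 2, 2, 2, 2, 2, 2, 2, 1]; 23 cycles in total.
Σ(ℓ_i−1) = 125−23 = 102; sign = (−1)^102 = +1.
(74|125)_J = +1 (Zolotarev's lemma cross-check).

+1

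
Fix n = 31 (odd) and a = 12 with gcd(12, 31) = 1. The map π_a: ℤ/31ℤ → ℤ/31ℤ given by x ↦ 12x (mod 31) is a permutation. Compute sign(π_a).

-1

Start at x=3: 3 → 5 → 29 → 7 → 22 → 16 → 6 → … (one orbit).
Cycle type of π: 30 + 1; total 2 cycles.
Σ(ℓ_i−1) = 31−2 = 29; sign = (−1)^29 = -1.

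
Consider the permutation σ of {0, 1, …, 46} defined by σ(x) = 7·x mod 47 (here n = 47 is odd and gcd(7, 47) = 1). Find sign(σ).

+1

Trace 1: π^k(1) = [1, 7, 2, 14, 4, 28, 8] for k=0..6.
The orbit structure of x ↦ 7x mod 47: 3 orbits of sizes [23, 23, 1].
With 3 cycles on 47 points, sign = (−1)^{47−3} = +1.
Zolotarev: (7|47) = +1, matching the cycle-count sign.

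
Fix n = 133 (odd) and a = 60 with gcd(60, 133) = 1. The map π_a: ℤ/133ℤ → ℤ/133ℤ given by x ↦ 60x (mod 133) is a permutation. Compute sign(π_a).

-1

Trace 9: π^k(9) = [9, 8, 81, 72, 64, 116, 44] for k=0..6.
Decompose π into cycles: lengths [18, 18, 18, 18, 18, 18, 18, 3, 3, 1] (10 cycles, including the fixed point 0).
n − c = 133 − 10 = 123; sign = (−1)^123 = -1.
(60|133)_J = -1 (Zolotarev's lemma cross-check).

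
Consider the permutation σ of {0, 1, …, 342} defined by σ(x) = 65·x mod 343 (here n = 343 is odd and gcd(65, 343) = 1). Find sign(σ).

Start at x=316: 316 → 303 → 144 → 99 → 261 → 158 → 323 → … (one orbit).
π_65 has 7 disjoint cycles with lengths [147, 147, 21, 21, 3, 3, 1] on {0,…,342}.
sign(π) = (−1)^{n − #cycles} = (−1)^{343−7} = (−1)^336 = +1.

+1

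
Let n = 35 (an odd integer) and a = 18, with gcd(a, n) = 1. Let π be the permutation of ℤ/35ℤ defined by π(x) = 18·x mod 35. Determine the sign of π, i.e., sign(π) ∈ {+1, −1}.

Start at x=16: 16 → 8 → 4 → 2 → 1 → 18 → 9 → … (one orbit).
Decompose π into cycles: lengths [12, 12, 4, 3, 3, 1] (6 cycles, including the fixed point 0).
n − c = 35 − 6 = 29; sign = (−1)^29 = -1.
(18|35)_J = -1 (Zolotarev's lemma cross-check).

-1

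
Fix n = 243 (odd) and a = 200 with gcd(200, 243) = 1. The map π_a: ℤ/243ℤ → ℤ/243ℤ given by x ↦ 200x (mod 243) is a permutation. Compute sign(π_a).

-1

Start at x=184: 184 → 107 → 16 → 41 → 181 → 236 → 58 → … (one orbit).
The orbit structure of x ↦ 200x mod 243: 6 orbits of sizes [162, 54, 18, 6, 2, 1].
sign(π) = (−1)^{n − #cycles} = (−1)^{243−6} = (−1)^237 = -1.
(200|243)_J = -1 (Zolotarev's lemma cross-check).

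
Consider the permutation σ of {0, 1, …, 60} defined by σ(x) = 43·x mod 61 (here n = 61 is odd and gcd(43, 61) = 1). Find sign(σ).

-1

Trace 20: π^k(20) = [20, 6, 14, 53, 22, 31, 52] for k=0..6.
π_43 has 2 disjoint cycles with lengths [60, 1] on {0,…,60}.
2 cycles on 61: each ℓ→(−1)^(ℓ−1), product (−1)^59 = -1.
The Jacobi symbol (43|61) = -1 (Zolotarev) agrees.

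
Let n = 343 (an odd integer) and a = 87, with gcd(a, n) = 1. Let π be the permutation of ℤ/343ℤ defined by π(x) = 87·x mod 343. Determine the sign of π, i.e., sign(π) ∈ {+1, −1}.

Orbit of 272 under x↦87x: [272, 340, 82, 274, 171, 128, 160]… (length divides ord_343(87)).
Decompose π into cycles: lengths [294, 42, 6, 1] (4 cycles, including the fixed point 0).
Σ(ℓ_i−1) = 343−4 = 339; sign = (−1)^339 = -1.
Check: (87/343) = -1 by Zolotarev.

-1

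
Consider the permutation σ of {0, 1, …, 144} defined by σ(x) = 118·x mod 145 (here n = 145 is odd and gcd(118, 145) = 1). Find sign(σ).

Orbit of 1 under x↦118x: [1, 118, 4, 37, 16, 3, 64]… (length divides ord_145(118)).
π_118 has 7 disjoint cycles with lengths [28, 28, 28, 28, 28, 4, 1] on {0,…,144}.
n − c = 145 − 7 = 138; sign = (−1)^138 = +1.
(118|145)_J = +1 (Zolotarev's lemma cross-check).

+1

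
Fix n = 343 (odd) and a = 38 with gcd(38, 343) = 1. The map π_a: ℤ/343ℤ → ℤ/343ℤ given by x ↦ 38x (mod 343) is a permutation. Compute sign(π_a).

Start at x=221: 221 → 166 → 134 → 290 → 44 → 300 → 81 → … (one orbit).
Cycle lengths of π_38 on ℤ/343ℤ: [294, 42, 6, 1]; 4 cycles in total.
sign(π) = (−1)^{n − #cycles} = (−1)^{343−4} = (−1)^339 = -1.
(38|343)_J = -1 (Zolotarev's lemma cross-check).

-1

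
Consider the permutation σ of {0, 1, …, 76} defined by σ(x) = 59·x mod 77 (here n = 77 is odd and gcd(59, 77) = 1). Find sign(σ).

-1

Trace 36: π^k(36) = [36, 45, 37, 27, 53, 47, 1] for k=0..6.
Cycle type of π: 30×2 + 6 + 5×2 + 1; total 6 cycles.
With 6 cycles on 77 points, sign = (−1)^{77−6} = -1.
The Jacobi symbol (59|77) = -1 (Zolotarev) agrees.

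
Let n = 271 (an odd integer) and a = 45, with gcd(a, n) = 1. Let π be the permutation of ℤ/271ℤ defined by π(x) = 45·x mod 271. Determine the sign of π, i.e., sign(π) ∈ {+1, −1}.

+1

Trace 44: π^k(44) = [44, 83, 212, 55, 36, 265, 1] for k=0..6.
Decompose π into cycles: lengths [135, 135, 1] (3 cycles, including the fixed point 0).
n − c = 271 − 3 = 268; sign = (−1)^268 = +1.
Zolotarev: (45|271) = +1, matching the cycle-count sign.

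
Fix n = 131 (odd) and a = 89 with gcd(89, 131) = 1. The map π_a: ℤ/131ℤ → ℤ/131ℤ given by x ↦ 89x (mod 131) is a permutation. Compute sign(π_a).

Trace 53: π^k(53) = [53, 1, 89, 61, 58] for k=0..4.
Decompose π into cycles: lengths [5, 5, 5, 5, 5, 5, 5, 5, 5, 5, 5, 5, 5, 5, 5, 5, 5, 5, 5, 5, 5, 5, 5, 5, 5, 5, 1] (27 cycles, including the fixed point 0).
Σ(ℓ_i−1) = 131−27 = 104; sign = (−1)^104 = +1.
Zolotarev: (89|131) = +1, matching the cycle-count sign.

+1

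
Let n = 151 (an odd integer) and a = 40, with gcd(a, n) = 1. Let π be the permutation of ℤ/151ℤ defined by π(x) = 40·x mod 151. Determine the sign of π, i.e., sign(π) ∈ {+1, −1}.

Start at x=80: 80 → 29 → 103 → 43 → 59 → 95 → 25 → … (one orbit).
The orbit structure of x ↦ 40x mod 151: 3 orbits of sizes [75, 75, 1].
3 cycles on 151: each ℓ→(−1)^(ℓ−1), product (−1)^148 = +1.
The Jacobi symbol (40|151) = +1 (Zolotarev) agrees.

+1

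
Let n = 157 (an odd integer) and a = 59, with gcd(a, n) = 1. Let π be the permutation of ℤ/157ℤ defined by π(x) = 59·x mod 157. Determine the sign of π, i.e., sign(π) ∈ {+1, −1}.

-1

Trace 150: π^k(150) = [150, 58, 125, 153, 78, 49, 65] for k=0..6.
The orbit structure of x ↦ 59x mod 157: 4 orbits of sizes [52, 52, 52, 1].
sign(π) = (−1)^{n − #cycles} = (−1)^{157−4} = (−1)^153 = -1.
The Jacobi symbol (59|157) = -1 (Zolotarev) agrees.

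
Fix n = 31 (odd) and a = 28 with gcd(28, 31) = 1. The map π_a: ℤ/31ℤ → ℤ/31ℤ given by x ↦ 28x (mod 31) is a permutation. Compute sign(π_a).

+1

Trace 7: π^k(7) = [7, 10, 1, 28, 9, 4, 19] for k=0..6.
π_28 has 3 disjoint cycles with lengths [15, 15, 1] on {0,…,30}.
Σ(ℓ_i−1) = 31−3 = 28; sign = (−1)^28 = +1.
(28|31)_J = +1 (Zolotarev's lemma cross-check).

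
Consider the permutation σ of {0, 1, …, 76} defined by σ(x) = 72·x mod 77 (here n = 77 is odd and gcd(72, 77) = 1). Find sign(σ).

Start at x=67: 67 → 50 → 58 → 18 → 64 → 65 → 60 → … (one orbit).
Cycle lengths of π_72 on ℤ/77ℤ: [30, 30, 10, 3, 3, 1]; 6 cycles in total.
n − c = 77 − 6 = 71; sign = (−1)^71 = -1.

-1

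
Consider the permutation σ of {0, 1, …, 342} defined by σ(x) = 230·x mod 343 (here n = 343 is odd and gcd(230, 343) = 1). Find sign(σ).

Trace 104: π^k(104) = [104, 253, 223, 183, 244, 211, 167] for k=0..6.
The orbit structure of x ↦ 230x mod 343: 10 orbits of sizes [98, 98, 98, 14, 14, 14, 2, 2, 2, 1].
Σ(ℓ_i−1) = 343−10 = 333; sign = (−1)^333 = -1.

-1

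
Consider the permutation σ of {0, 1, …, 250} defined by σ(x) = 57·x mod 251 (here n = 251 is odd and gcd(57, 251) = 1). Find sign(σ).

-1

Orbit of 30 under x↦57x: [30, 204, 82, 156, 107, 75, 8]… (length divides ord_251(57)).
Cycle lengths of π_57 on ℤ/251ℤ: [250, 1]; 2 cycles in total.
251 − 2 = 249 transpositions; sign(π) = (−1)^249 = -1.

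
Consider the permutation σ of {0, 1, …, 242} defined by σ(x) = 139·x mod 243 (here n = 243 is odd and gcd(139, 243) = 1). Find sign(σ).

Trace 196: π^k(196) = [196, 28, 4, 70, 10, 175, 25] for k=0..6.
The orbit structure of x ↦ 139x mod 243: 11 orbits of sizes [81, 81, 27, 27, 9, 9, 3, 3, 1, 1, 1].
243 − 11 = 232 transpositions; sign(π) = (−1)^232 = +1.
Via Zolotarev, sign(π_{139}) = (139|243) = +1.

+1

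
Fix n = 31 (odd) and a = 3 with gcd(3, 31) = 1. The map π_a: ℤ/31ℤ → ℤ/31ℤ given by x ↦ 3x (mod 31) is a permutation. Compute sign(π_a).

Orbit of 14 under x↦3x: [14, 11, 2, 6, 18, 23, 7]… (length divides ord_31(3)).
π_3 has 2 disjoint cycles with lengths [30, 1] on {0,…,30}.
With 2 cycles on 31 points, sign = (−1)^{31−2} = -1.

-1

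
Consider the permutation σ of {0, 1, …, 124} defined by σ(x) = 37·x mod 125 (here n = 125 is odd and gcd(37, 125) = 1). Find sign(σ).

Trace 14: π^k(14) = [14, 18, 41, 17, 4, 23, 101] for k=0..6.
Cycle lengths of π_37 on ℤ/125ℤ: [100, 20, 4, 1]; 4 cycles in total.
Σ(ℓ_i−1) = 125−4 = 121; sign = (−1)^121 = -1.
Zolotarev: (37|125) = -1, matching the cycle-count sign.

-1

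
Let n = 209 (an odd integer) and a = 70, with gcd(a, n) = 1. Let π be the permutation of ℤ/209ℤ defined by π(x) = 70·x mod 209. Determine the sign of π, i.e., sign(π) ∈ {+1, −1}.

-1

Start at x=159: 159 → 53 → 157 → 122 → 180 → 60 → 20 → … (one orbit).
Cycle type of π: 90×2 + 18 + 5×2 + 1; total 6 cycles.
sign(π) = (−1)^{n − #cycles} = (−1)^{209−6} = (−1)^203 = -1.
(70|209)_J = -1 (Zolotarev's lemma cross-check).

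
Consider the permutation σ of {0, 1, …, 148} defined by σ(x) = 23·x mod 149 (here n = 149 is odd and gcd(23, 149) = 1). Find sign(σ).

-1

Start at x=131: 131 → 33 → 14 → 24 → 105 → 31 → 117 → … (one orbit).
The orbit structure of x ↦ 23x mod 149: 2 orbits of sizes [148, 1].
2 cycles on 149: each ℓ→(−1)^(ℓ−1), product (−1)^147 = -1.
Via Zolotarev, sign(π_{23}) = (23|149) = -1.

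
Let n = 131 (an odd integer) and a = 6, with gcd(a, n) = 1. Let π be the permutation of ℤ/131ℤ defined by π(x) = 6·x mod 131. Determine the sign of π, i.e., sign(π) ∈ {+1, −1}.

-1

Trace 99: π^k(99) = [99, 70, 27, 31, 55, 68, 15] for k=0..6.
2 cycles of lengths [130, 1].
2 cycles on 131: each ℓ→(−1)^(ℓ−1), product (−1)^129 = -1.
Via Zolotarev, sign(π_{6}) = (6|131) = -1.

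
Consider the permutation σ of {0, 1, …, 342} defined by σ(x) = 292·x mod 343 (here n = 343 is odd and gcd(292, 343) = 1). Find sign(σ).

-1

Orbit of 68 under x↦292x: [68, 305, 223, 289, 10, 176, 285]… (length divides ord_343(292)).
The orbit structure of x ↦ 292x mod 343: 4 orbits of sizes [294, 42, 6, 1].
n − c = 343 − 4 = 339; sign = (−1)^339 = -1.
Zolotarev: (292|343) = -1, matching the cycle-count sign.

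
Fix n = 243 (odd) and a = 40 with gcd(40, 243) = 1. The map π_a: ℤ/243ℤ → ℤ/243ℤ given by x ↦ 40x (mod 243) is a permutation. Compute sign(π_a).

Orbit of 124 under x↦40x: [124, 100, 112, 106, 109, 229, 169]… (length divides ord_243(40)).
π_40 has 11 disjoint cycles with lengths [81, 81, 27, 27, 9, 9, 3, 3, 1, 1, 1] on {0,…,242}.
11 cycles on 243: each ℓ→(−1)^(ℓ−1), product (−1)^232 = +1.
Zolotarev: (40|243) = +1, matching the cycle-count sign.

+1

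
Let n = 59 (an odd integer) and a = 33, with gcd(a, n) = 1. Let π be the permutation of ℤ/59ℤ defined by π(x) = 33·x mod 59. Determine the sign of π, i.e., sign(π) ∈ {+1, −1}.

-1

Trace 51: π^k(51) = [51, 31, 20, 11, 9, 2, 7] for k=0..6.
π_33 has 2 disjoint cycles with lengths [58, 1] on {0,…,58}.
sign(π) = (−1)^{n − #cycles} = (−1)^{59−2} = (−1)^57 = -1.
Via Zolotarev, sign(π_{33}) = (33|59) = -1.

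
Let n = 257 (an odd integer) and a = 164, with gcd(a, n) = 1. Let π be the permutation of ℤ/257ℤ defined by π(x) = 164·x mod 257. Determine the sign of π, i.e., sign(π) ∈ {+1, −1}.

Orbit of 189 under x↦164x: [189, 156, 141, 251, 44, 20, 196]… (length divides ord_257(164)).
Decompose π into cycles: lengths [256, 1] (2 cycles, including the fixed point 0).
Σ(ℓ_i−1) = 257−2 = 255; sign = (−1)^255 = -1.

-1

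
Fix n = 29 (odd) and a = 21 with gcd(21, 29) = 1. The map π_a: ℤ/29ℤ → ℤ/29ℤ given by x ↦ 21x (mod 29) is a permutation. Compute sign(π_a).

-1

Start at x=16: 16 → 17 → 9 → 15 → 25 → 3 → 5 → … (one orbit).
Decompose π into cycles: lengths [28, 1] (2 cycles, including the fixed point 0).
29 − 2 = 27 transpositions; sign(π) = (−1)^27 = -1.
(21|29)_J = -1 (Zolotarev's lemma cross-check).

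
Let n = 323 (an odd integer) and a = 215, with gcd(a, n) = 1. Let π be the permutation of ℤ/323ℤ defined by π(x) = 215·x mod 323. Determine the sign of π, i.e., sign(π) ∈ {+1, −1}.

-1

Orbit of 44 under x↦215x: [44, 93, 292, 118, 176, 49, 199]… (length divides ord_323(215)).
Cycle type of π: 144×2 + 16 + 9×2 + 1; total 6 cycles.
n − c = 323 − 6 = 317; sign = (−1)^317 = -1.
Zolotarev: (215|323) = -1, matching the cycle-count sign.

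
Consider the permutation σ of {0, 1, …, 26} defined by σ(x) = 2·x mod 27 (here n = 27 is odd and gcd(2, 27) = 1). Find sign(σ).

Trace 26: π^k(26) = [26, 25, 23, 19, 11, 22, 17] for k=0..6.
4 cycles of lengths [18, 6, 2, 1].
sign(π) = (−1)^{n − #cycles} = (−1)^{27−4} = (−1)^23 = -1.
Check: (2/27) = -1 by Zolotarev.

-1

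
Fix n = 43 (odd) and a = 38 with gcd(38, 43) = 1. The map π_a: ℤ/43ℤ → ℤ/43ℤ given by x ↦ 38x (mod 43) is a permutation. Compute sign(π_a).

+1

Trace 10: π^k(10) = [10, 36, 35, 40, 15, 11, 31] for k=0..6.
Cycle lengths of π_38 on ℤ/43ℤ: [21, 21, 1]; 3 cycles in total.
Σ(ℓ_i−1) = 43−3 = 40; sign = (−1)^40 = +1.
Zolotarev: (38|43) = +1, matching the cycle-count sign.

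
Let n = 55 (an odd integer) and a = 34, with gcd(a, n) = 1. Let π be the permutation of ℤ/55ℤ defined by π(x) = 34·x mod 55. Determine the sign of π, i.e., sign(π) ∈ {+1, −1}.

Start at x=34: 34 → 1 → 34 (one orbit).
Decompose π into cycles: lengths [2, 2, 2, 2, 2, 2, 2, 2, 2, 2, 2, 2, 2, 2, 2, 2, 2, 2, 2, 2, 2, 2, 1, 1, 1, 1, 1, 1, 1, 1, 1, 1, 1] (33 cycles, including the fixed point 0).
n − c = 55 − 33 = 22; sign = (−1)^22 = +1.
Zolotarev: (34|55) = +1, matching the cycle-count sign.

+1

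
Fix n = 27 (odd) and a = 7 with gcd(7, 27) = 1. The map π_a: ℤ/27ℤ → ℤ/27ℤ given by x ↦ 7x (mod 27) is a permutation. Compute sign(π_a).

+1

Trace 7: π^k(7) = [7, 22, 19, 25, 13, 10, 16] for k=0..6.
7 cycles of lengths [9, 9, 3, 3, 1, 1, 1].
With 7 cycles on 27 points, sign = (−1)^{27−7} = +1.
Check: (7/27) = +1 by Zolotarev.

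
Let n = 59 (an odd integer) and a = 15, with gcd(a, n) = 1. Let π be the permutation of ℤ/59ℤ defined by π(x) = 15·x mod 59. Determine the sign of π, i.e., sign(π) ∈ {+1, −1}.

+1

Orbit of 21 under x↦15x: [21, 20, 5, 16, 4, 1, 15]… (length divides ord_59(15)).
3 cycles of lengths [29, 29, 1].
Σ(ℓ_i−1) = 59−3 = 56; sign = (−1)^56 = +1.
(15|59)_J = +1 (Zolotarev's lemma cross-check).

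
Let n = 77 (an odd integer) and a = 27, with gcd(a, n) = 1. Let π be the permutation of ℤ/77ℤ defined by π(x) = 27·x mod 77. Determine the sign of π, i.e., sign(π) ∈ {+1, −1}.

-1

Trace 27: π^k(27) = [27, 36, 48, 64, 34, 71, 69] for k=0..6.
π_27 has 12 disjoint cycles with lengths [10, 10, 10, 10, 10, 10, 5, 5, 2, 2, 2, 1] on {0,…,76}.
12 cycles on 77: each ℓ→(−1)^(ℓ−1), product (−1)^65 = -1.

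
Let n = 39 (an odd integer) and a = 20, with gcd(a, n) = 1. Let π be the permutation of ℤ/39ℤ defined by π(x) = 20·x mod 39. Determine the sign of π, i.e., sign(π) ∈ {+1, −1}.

+1

Trace 10: π^k(10) = [10, 5, 22, 11, 25, 32, 16] for k=0..6.
π_20 has 5 disjoint cycles with lengths [12, 12, 12, 2, 1] on {0,…,38}.
5 cycles on 39: each ℓ→(−1)^(ℓ−1), product (−1)^34 = +1.
Via Zolotarev, sign(π_{20}) = (20|39) = +1.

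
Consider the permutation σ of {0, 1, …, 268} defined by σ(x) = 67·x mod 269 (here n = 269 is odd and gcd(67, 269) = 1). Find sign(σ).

+1

Start at x=205: 205 → 16 → 265 → 1 → 67 → 185 → 21 → … (one orbit).
Cycle lengths of π_67 on ℤ/269ℤ: [67, 67, 67, 67, 1]; 5 cycles in total.
Σ(ℓ_i−1) = 269−5 = 264; sign = (−1)^264 = +1.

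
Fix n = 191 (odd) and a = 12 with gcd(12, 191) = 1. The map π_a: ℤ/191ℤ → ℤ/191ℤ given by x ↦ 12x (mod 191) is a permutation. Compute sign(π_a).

Trace 39: π^k(39) = [39, 86, 77, 160, 10, 120, 103] for k=0..6.
π_12 has 3 disjoint cycles with lengths [95, 95, 1] on {0,…,190}.
sign(π) = (−1)^{n − #cycles} = (−1)^{191−3} = (−1)^188 = +1.

+1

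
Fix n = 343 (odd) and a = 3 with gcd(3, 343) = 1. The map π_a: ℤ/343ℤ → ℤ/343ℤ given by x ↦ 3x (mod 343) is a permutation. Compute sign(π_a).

Orbit of 251 under x↦3x: [251, 67, 201, 260, 94, 282, 160]… (length divides ord_343(3)).
The orbit structure of x ↦ 3x mod 343: 4 orbits of sizes [294, 42, 6, 1].
343 − 4 = 339 transpositions; sign(π) = (−1)^339 = -1.
Via Zolotarev, sign(π_{3}) = (3|343) = -1.

-1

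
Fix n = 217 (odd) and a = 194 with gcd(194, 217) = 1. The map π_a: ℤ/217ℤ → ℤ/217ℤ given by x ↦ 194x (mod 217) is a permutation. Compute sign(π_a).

Trace 97: π^k(97) = [97, 156, 101, 64, 47, 4, 125] for k=0..6.
14 cycles of lengths [30, 30, 30, 30, 30, 30, 6, 5, 5, 5, 5, 5, 5, 1].
14 cycles on 217: each ℓ→(−1)^(ℓ−1), product (−1)^203 = -1.

-1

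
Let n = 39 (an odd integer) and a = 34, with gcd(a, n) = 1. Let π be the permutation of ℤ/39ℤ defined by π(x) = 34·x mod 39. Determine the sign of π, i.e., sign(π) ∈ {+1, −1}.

Orbit of 31 under x↦34x: [31, 1, 34, 25]… (length divides ord_39(34)).
Decompose π into cycles: lengths [4, 4, 4, 4, 4, 4, 4, 4, 4, 1, 1, 1] (12 cycles, including the fixed point 0).
Σ(ℓ_i−1) = 39−12 = 27; sign = (−1)^27 = -1.

-1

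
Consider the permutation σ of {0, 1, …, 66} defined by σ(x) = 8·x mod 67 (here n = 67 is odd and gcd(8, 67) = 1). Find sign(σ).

Start at x=9: 9 → 5 → 40 → 52 → 14 → 45 → 25 → … (one orbit).
The orbit structure of x ↦ 8x mod 67: 4 orbits of sizes [22, 22, 22, 1].
n − c = 67 − 4 = 63; sign = (−1)^63 = -1.
Via Zolotarev, sign(π_{8}) = (8|67) = -1.

-1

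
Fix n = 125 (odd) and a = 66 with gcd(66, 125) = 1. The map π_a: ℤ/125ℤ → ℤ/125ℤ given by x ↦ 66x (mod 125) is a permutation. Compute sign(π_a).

+1

Trace 41: π^k(41) = [41, 81, 96, 86, 51, 116, 31] for k=0..6.
The orbit structure of x ↦ 66x mod 125: 13 orbits of sizes [25, 25, 25, 25, 5, 5, 5, 5, 1, 1, 1, 1, 1].
With 13 cycles on 125 points, sign = (−1)^{125−13} = +1.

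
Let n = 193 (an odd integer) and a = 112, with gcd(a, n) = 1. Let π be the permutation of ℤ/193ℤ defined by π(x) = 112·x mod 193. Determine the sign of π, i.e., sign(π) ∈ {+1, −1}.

+1

Start at x=1: 1 → 112 → 192 → 81 → 1 (one orbit).
Cycle type of π: 4×48 + 1; total 49 cycles.
Σ(ℓ_i−1) = 193−49 = 144; sign = (−1)^144 = +1.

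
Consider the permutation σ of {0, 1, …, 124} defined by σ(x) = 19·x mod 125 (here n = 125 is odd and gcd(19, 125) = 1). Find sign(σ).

Start at x=111: 111 → 109 → 71 → 99 → 6 → 114 → 41 → … (one orbit).
Decompose π into cycles: lengths [50, 50, 10, 10, 2, 2, 1] (7 cycles, including the fixed point 0).
n − c = 125 − 7 = 118; sign = (−1)^118 = +1.
The Jacobi symbol (19|125) = +1 (Zolotarev) agrees.

+1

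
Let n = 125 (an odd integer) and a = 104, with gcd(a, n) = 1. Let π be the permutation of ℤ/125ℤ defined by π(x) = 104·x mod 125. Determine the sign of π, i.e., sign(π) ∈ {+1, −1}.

Orbit of 111 under x↦104x: [111, 44, 76, 29, 16, 39, 56]… (length divides ord_125(104)).
The orbit structure of x ↦ 104x mod 125: 7 orbits of sizes [50, 50, 10, 10, 2, 2, 1].
7 cycles on 125: each ℓ→(−1)^(ℓ−1), product (−1)^118 = +1.
Zolotarev: (104|125) = +1, matching the cycle-count sign.

+1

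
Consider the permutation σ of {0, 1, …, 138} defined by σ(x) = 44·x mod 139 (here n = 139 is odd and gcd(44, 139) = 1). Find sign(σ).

Start at x=36: 36 → 55 → 57 → 6 → 125 → 79 → 1 → … (one orbit).
Cycle lengths of π_44 on ℤ/139ℤ: [23, 23, 23, 23, 23, 23, 1]; 7 cycles in total.
With 7 cycles on 139 points, sign = (−1)^{139−7} = +1.
(44|139)_J = +1 (Zolotarev's lemma cross-check).

+1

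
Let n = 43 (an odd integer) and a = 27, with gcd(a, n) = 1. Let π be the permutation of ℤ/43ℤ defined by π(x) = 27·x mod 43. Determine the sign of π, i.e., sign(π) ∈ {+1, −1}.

Orbit of 41 under x↦27x: [41, 32, 4, 22, 35, 42, 16]… (length divides ord_43(27)).
The orbit structure of x ↦ 27x mod 43: 4 orbits of sizes [14, 14, 14, 1].
Σ(ℓ_i−1) = 43−4 = 39; sign = (−1)^39 = -1.

-1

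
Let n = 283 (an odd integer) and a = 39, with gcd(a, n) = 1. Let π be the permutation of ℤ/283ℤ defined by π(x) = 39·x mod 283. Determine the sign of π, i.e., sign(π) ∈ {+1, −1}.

Orbit of 264 under x↦39x: [264, 108, 250, 128, 181, 267, 225]… (length divides ord_283(39)).
Cycle type of π: 94×3 + 1; total 4 cycles.
Σ(ℓ_i−1) = 283−4 = 279; sign = (−1)^279 = -1.
Zolotarev: (39|283) = -1, matching the cycle-count sign.

-1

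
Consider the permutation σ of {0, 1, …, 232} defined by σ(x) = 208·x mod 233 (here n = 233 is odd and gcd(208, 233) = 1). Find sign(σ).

Trace 196: π^k(196) = [196, 226, 175, 52, 98, 113, 204] for k=0..6.
Cycle lengths of π_208 on ℤ/233ℤ: [116, 116, 1]; 3 cycles in total.
3 cycles on 233: each ℓ→(−1)^(ℓ−1), product (−1)^230 = +1.
The Jacobi symbol (208|233) = +1 (Zolotarev) agrees.

+1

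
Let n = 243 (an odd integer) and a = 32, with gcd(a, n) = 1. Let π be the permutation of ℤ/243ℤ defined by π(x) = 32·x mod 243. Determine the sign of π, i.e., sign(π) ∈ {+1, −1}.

Orbit of 185 under x↦32x: [185, 88, 143, 202, 146, 55, 59]… (length divides ord_243(32)).
6 cycles of lengths [162, 54, 18, 6, 2, 1].
6 cycles on 243: each ℓ→(−1)^(ℓ−1), product (−1)^237 = -1.
(32|243)_J = -1 (Zolotarev's lemma cross-check).

-1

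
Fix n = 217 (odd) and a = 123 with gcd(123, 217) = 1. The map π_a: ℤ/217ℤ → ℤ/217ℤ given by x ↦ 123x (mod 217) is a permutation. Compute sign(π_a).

-1

Start at x=32: 32 → 30 → 1 → 123 → 156 → 92 → 32 (one orbit).
Cycle type of π: 6×30 + 3×2 + 2×15 + 1; total 48 cycles.
sign(π) = (−1)^{n − #cycles} = (−1)^{217−48} = (−1)^169 = -1.
Check: (123/217) = -1 by Zolotarev.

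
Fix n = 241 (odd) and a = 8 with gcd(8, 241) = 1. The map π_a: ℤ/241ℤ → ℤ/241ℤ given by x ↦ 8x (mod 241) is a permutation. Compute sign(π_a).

Trace 1: π^k(1) = [1, 8, 64, 30, 240, 233, 177] for k=0..6.
Cycle lengths of π_8 on ℤ/241ℤ: [8, 8, 8, 8, 8, 8, 8, 8, 8, 8, 8, 8, 8, 8, 8, 8, 8, 8, 8, 8, 8, 8, 8, 8, 8, 8, 8, 8, 8, 8, 1]; 31 cycles in total.
31 cycles on 241: each ℓ→(−1)^(ℓ−1), product (−1)^210 = +1.
Via Zolotarev, sign(π_{8}) = (8|241) = +1.

+1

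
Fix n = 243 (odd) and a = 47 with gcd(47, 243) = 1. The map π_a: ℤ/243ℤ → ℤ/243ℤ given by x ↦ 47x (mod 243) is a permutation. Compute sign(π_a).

Trace 80: π^k(80) = [80, 115, 59, 100, 83, 13, 125] for k=0..6.
The orbit structure of x ↦ 47x mod 243: 6 orbits of sizes [162, 54, 18, 6, 2, 1].
243 − 6 = 237 transpositions; sign(π) = (−1)^237 = -1.

-1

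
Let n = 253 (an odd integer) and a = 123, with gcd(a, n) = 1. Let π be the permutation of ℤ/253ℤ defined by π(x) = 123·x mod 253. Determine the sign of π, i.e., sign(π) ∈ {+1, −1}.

-1

Orbit of 118 under x↦123x: [118, 93, 54, 64, 29, 25, 39]… (length divides ord_253(123)).
π_123 has 6 disjoint cycles with lengths [110, 110, 11, 11, 10, 1] on {0,…,252}.
6 cycles on 253: each ℓ→(−1)^(ℓ−1), product (−1)^247 = -1.
Zolotarev: (123|253) = -1, matching the cycle-count sign.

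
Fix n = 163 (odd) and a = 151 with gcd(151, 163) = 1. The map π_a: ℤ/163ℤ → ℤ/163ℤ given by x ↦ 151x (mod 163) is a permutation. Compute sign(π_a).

Orbit of 39 under x↦151x: [39, 21, 74, 90, 61, 83, 145]… (length divides ord_163(151)).
π_151 has 3 disjoint cycles with lengths [81, 81, 1] on {0,…,162}.
3 cycles on 163: each ℓ→(−1)^(ℓ−1), product (−1)^160 = +1.

+1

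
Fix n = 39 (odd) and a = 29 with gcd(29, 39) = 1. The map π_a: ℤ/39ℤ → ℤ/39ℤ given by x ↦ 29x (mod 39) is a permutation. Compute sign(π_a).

-1

Trace 35: π^k(35) = [35, 1, 29, 22, 14, 16] for k=0..5.
10 cycles of lengths [6, 6, 6, 6, 3, 3, 3, 3, 2, 1].
10 cycles on 39: each ℓ→(−1)^(ℓ−1), product (−1)^29 = -1.
(29|39)_J = -1 (Zolotarev's lemma cross-check).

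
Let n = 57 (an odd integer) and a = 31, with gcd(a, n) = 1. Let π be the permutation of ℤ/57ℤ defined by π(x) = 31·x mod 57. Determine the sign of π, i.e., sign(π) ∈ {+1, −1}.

Orbit of 49 under x↦31x: [49, 37, 7, 46, 1, 31]… (length divides ord_57(31)).
Cycle lengths of π_31 on ℤ/57ℤ: [6, 6, 6, 6, 6, 6, 6, 6, 6, 1, 1, 1]; 12 cycles in total.
Σ(ℓ_i−1) = 57−12 = 45; sign = (−1)^45 = -1.

-1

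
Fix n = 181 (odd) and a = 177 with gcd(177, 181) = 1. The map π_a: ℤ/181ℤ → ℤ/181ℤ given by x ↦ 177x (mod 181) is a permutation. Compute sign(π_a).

Orbit of 102 under x↦177x: [102, 135, 3, 169, 48, 170, 44]… (length divides ord_181(177)).
The orbit structure of x ↦ 177x mod 181: 5 orbits of sizes [45, 45, 45, 45, 1].
n − c = 181 − 5 = 176; sign = (−1)^176 = +1.
Zolotarev: (177|181) = +1, matching the cycle-count sign.

+1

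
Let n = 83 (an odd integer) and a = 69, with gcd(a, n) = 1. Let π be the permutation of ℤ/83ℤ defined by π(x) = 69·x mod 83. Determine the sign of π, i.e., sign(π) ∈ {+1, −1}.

+1

Trace 81: π^k(81) = [81, 28, 23, 10, 26, 51, 33] for k=0..6.
Cycle lengths of π_69 on ℤ/83ℤ: [41, 41, 1]; 3 cycles in total.
With 3 cycles on 83 points, sign = (−1)^{83−3} = +1.
Via Zolotarev, sign(π_{69}) = (69|83) = +1.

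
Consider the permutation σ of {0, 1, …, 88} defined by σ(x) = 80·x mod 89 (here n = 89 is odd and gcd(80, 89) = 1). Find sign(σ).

Trace 84: π^k(84) = [84, 45, 40, 85, 36, 32, 68] for k=0..6.
π_80 has 3 disjoint cycles with lengths [44, 44, 1] on {0,…,88}.
sign(π) = (−1)^{n − #cycles} = (−1)^{89−3} = (−1)^86 = +1.
(80|89)_J = +1 (Zolotarev's lemma cross-check).

+1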